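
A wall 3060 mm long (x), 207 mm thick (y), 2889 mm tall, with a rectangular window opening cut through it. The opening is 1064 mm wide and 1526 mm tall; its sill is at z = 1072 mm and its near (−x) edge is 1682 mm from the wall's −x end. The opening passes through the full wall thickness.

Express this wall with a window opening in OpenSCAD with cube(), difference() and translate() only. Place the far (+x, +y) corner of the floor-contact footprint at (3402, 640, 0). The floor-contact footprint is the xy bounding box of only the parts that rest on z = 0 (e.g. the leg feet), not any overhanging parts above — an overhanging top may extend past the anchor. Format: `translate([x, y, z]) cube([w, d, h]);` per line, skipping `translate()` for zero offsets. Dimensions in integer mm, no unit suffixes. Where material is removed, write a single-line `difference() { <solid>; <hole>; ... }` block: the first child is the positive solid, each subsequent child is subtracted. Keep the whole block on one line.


difference() { translate([342, 433, 0]) cube([3060, 207, 2889]); translate([2024, 433, 1072]) cube([1064, 207, 1526]); }


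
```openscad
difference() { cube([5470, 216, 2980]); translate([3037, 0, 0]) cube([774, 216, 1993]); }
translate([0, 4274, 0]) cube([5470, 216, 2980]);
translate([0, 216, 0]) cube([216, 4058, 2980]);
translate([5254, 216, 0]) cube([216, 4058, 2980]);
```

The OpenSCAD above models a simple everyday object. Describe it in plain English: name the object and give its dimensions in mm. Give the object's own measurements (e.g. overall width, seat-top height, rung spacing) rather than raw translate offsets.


A single room: four walls, each 2980 mm tall and 216 mm thick, enclosing an outside footprint 5470×4490 mm (x × y), no floor or roof. The front and back walls (−y and +y sides) run the full x-width; the side walls fit between their inner faces. A door opening 774 mm wide and 1993 mm tall is cut through the front wall from the floor up, its −x edge 3037 mm from the wall's −x end.


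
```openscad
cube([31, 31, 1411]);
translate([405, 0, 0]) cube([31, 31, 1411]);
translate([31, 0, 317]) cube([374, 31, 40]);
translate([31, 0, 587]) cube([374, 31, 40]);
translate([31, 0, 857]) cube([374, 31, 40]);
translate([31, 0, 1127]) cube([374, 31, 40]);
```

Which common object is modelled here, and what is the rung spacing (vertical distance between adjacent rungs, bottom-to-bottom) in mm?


A ladder. The rung spacing is 270 mm.

Two tall 31×31 posts with 4 short bars between them — a ladder. Adjacent rungs sit at z = 317 and z = 587, so the spacing is 587 − 317 = 270 mm.


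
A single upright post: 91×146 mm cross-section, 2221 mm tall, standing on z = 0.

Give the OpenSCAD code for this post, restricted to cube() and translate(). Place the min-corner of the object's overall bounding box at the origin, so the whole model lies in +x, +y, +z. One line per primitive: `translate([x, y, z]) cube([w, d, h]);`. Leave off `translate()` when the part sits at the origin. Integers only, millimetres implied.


cube([91, 146, 2221]);


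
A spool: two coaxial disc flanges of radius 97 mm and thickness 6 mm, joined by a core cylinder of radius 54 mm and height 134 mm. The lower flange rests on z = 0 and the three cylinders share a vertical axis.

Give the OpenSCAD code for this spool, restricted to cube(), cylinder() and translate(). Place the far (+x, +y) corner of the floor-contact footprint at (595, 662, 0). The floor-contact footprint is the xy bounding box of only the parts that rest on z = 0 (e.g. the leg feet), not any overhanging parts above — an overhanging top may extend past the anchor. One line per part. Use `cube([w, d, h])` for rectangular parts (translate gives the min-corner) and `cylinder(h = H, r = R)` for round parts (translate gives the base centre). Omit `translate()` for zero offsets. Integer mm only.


translate([498, 565, 0]) cylinder(h = 6, r = 97);
translate([498, 565, 6]) cylinder(h = 134, r = 54);
translate([498, 565, 140]) cylinder(h = 6, r = 97);


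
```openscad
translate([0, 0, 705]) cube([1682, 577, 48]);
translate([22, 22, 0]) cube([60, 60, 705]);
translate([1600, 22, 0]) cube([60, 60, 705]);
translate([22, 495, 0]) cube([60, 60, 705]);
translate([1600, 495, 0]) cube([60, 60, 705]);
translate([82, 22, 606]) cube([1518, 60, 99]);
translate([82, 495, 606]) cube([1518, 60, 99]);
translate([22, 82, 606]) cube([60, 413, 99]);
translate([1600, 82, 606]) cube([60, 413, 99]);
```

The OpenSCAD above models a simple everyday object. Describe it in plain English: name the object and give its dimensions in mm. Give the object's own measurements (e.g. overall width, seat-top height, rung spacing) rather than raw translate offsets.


A table: top 1682 mm (x) × 577 mm (y), 48 mm thick, upper face at z = 753 mm, on four 60×60 mm square legs, each inset 22 mm from the nearest pair of top edges from z = 0 to the bottom of the top. Four apron rails, 60 mm thick and 99 mm tall, run between adjacent legs with their top edges flush with the underside of the top and their outer faces flush with the legs' outer faces.


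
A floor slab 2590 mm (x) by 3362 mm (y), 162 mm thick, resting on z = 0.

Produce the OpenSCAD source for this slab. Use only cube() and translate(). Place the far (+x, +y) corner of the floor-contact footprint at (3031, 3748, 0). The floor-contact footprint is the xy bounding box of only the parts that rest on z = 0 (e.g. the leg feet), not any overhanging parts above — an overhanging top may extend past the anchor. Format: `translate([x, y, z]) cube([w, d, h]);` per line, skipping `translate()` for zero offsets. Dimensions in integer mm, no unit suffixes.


translate([441, 386, 0]) cube([2590, 3362, 162]);


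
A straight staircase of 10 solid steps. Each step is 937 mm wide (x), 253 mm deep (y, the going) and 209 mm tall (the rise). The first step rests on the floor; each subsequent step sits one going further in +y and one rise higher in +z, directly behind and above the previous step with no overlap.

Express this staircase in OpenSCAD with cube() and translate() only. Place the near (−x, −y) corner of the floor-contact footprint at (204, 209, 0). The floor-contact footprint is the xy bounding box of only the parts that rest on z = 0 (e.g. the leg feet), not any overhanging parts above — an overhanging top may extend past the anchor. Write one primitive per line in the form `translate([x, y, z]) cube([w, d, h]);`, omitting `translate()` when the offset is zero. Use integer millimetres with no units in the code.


translate([204, 209, 0]) cube([937, 253, 209]);
translate([204, 462, 209]) cube([937, 253, 209]);
translate([204, 715, 418]) cube([937, 253, 209]);
translate([204, 968, 627]) cube([937, 253, 209]);
translate([204, 1221, 836]) cube([937, 253, 209]);
translate([204, 1474, 1045]) cube([937, 253, 209]);
translate([204, 1727, 1254]) cube([937, 253, 209]);
translate([204, 1980, 1463]) cube([937, 253, 209]);
translate([204, 2233, 1672]) cube([937, 253, 209]);
translate([204, 2486, 1881]) cube([937, 253, 209]);


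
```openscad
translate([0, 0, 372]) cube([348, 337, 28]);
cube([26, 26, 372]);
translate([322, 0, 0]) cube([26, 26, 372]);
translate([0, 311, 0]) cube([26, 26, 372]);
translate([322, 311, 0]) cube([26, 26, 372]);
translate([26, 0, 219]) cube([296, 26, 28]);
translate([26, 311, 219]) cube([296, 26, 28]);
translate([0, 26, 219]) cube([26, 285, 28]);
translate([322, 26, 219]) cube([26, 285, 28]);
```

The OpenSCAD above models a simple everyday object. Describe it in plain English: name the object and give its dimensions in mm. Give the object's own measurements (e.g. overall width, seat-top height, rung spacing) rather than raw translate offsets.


A simple wooden stool: a rectangular seat 348 mm (x) by 337 mm (y), 28 mm thick, top face at z = 400 mm, on four square legs, each 26×26 mm in cross-section. The legs rest on z = 0, each flush with a corner of the seat. Four stretchers, 26 mm wide and 28 mm tall, connect adjacent legs with their undersides at z = 219 mm, each running between the inner faces of the legs it joins and aligned with the legs' outer faces on the other axis.


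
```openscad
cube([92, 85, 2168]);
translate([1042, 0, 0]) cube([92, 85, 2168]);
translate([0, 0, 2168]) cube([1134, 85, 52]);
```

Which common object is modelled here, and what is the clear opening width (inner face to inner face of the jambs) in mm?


A door frame. The clear opening width is 950 mm.

Two 2168 mm tall posts with a header on top — a door frame. The left jamb is 92 mm wide at x = 0; the right jamb starts at x = 1042. The clear opening is 1042 − 92 = 950 mm.


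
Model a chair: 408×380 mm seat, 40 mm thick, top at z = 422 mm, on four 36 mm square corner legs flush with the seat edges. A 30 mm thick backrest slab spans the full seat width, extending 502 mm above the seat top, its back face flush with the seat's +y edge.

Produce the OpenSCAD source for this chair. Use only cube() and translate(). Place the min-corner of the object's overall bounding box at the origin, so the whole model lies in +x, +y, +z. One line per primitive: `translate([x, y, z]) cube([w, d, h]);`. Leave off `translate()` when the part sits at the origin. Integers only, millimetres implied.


translate([0, 0, 382]) cube([408, 380, 40]);
cube([36, 36, 382]);
translate([372, 0, 0]) cube([36, 36, 382]);
translate([0, 344, 0]) cube([36, 36, 382]);
translate([372, 344, 0]) cube([36, 36, 382]);
translate([0, 350, 422]) cube([408, 30, 502]);


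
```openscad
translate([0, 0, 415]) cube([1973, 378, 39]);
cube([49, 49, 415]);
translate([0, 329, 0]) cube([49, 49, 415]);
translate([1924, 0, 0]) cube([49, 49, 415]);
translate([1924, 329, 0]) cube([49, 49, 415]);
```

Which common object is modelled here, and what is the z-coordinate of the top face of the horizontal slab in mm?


A bench. The seat-top height is 454 mm.

A long slab on four corner posts — a bench. The slab sits at z = 415 with thickness 39, so the top is 415 + 39 = 454 mm.


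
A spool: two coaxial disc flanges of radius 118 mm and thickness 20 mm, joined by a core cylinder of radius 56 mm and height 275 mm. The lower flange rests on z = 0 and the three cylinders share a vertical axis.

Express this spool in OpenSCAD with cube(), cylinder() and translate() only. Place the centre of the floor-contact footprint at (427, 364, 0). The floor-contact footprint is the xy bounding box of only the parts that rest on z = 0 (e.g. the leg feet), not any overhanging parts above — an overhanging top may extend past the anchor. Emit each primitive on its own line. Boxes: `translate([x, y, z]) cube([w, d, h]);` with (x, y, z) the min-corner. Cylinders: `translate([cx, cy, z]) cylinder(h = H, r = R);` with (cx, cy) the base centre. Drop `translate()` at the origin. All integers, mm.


translate([427, 364, 0]) cylinder(h = 20, r = 118);
translate([427, 364, 20]) cylinder(h = 275, r = 56);
translate([427, 364, 295]) cylinder(h = 20, r = 118);


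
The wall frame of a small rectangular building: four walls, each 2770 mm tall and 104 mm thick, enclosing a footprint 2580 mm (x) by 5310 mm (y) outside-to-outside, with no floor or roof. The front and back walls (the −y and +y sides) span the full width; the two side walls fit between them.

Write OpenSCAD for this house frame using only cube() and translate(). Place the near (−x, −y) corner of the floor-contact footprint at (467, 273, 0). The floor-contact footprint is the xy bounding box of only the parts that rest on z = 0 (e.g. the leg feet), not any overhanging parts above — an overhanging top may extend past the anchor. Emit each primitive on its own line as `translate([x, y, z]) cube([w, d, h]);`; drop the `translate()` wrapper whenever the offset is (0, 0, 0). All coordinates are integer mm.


translate([467, 273, 0]) cube([2580, 104, 2770]);
translate([467, 5479, 0]) cube([2580, 104, 2770]);
translate([467, 377, 0]) cube([104, 5102, 2770]);
translate([2943, 377, 0]) cube([104, 5102, 2770]);


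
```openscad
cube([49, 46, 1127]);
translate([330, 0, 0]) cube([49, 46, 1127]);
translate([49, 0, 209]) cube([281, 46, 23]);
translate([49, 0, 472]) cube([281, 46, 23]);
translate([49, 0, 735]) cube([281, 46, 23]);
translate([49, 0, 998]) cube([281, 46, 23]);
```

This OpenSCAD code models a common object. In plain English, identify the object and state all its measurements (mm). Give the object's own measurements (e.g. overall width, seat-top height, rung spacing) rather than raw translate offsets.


A straight ladder. Two 49×46 mm vertical rails, 1127 mm tall, stand 379 mm apart (outside-to-outside) with their front faces coplanar on the −y side. 4 rungs, each 46 mm deep and 23 mm tall, span between the inner faces of the rails, front faces flush with the rails. The lowest rung's underside is at z = 209 mm and rungs are spaced 263 mm apart (underside to underside).


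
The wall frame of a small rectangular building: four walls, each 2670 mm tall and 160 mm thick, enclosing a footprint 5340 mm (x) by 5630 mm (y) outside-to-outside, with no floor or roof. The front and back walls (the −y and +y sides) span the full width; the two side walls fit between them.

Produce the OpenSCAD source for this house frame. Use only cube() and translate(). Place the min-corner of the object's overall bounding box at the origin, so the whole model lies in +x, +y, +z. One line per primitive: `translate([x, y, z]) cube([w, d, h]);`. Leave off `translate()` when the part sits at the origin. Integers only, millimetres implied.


cube([5340, 160, 2670]);
translate([0, 5470, 0]) cube([5340, 160, 2670]);
translate([0, 160, 0]) cube([160, 5310, 2670]);
translate([5180, 160, 0]) cube([160, 5310, 2670]);


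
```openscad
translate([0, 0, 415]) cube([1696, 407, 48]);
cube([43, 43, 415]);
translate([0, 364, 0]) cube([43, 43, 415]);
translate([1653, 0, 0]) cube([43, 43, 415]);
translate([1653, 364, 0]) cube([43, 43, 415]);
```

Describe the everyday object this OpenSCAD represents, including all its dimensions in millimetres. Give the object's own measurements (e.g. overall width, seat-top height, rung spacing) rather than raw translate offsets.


A bench: a 1696×407 mm seat slab, 48 mm thick, top at z = 463 mm, on four 43×43 mm square legs flush with the seat corners and standing on z = 0.


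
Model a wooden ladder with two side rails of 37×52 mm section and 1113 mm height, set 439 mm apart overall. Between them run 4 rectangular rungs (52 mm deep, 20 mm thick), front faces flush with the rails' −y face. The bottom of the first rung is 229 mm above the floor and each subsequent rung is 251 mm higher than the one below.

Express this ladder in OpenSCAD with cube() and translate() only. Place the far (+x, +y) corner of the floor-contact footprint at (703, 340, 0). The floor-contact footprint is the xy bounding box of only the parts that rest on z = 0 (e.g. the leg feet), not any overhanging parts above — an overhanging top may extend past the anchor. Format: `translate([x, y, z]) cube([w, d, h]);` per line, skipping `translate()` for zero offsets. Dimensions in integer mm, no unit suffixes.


// rung span = 439 - 2*37 = 365
// rung[k] z = 229 + k*251
translate([264, 288, 0]) cube([37, 52, 1113]);
translate([666, 288, 0]) cube([37, 52, 1113]);
translate([301, 288, 229]) cube([365, 52, 20]);
translate([301, 288, 480]) cube([365, 52, 20]);
translate([301, 288, 731]) cube([365, 52, 20]);
translate([301, 288, 982]) cube([365, 52, 20]);


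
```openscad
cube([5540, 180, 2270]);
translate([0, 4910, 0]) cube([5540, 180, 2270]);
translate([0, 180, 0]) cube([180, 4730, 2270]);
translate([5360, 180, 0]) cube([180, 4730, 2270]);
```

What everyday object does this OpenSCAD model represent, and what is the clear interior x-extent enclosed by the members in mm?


A house (or room) frame. The interior width is 5180 mm.

Four 2270 mm walls enclosing a rectangle with no floor or roof — a room or house frame. Outside width is 5540 mm and wall thickness is 180 mm, so the interior width is 5540 − 2 × 180 = 5180 mm.


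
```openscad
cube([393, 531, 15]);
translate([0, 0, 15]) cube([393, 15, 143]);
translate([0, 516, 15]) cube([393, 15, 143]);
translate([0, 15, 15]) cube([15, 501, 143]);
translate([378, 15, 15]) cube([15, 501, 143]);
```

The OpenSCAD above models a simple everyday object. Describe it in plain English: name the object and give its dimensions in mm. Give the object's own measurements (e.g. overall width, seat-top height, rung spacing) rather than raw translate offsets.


An open-topped rectangular box: outside dimensions 393×531×158 mm, with a uniform wall and base thickness of 15 mm. The base is a full 393×531 slab on the floor; four walls sit on top of the base. The front and back walls (the −y and +y sides) span the full width; the two side walls fit between them.


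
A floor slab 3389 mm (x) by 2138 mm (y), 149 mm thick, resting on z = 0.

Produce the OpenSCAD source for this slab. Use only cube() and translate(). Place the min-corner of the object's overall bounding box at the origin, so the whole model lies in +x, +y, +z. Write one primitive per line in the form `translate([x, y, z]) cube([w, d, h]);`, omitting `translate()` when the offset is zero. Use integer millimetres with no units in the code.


cube([3389, 2138, 149]);


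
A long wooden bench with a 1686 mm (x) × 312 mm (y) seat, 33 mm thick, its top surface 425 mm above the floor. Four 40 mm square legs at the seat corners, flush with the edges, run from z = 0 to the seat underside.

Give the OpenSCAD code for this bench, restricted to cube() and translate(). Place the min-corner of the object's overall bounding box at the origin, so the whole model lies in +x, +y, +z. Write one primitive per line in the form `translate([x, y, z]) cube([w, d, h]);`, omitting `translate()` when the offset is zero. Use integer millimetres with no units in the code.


translate([0, 0, 392]) cube([1686, 312, 33]);
cube([40, 40, 392]);
translate([0, 272, 0]) cube([40, 40, 392]);
translate([1646, 0, 0]) cube([40, 40, 392]);
translate([1646, 272, 0]) cube([40, 40, 392]);


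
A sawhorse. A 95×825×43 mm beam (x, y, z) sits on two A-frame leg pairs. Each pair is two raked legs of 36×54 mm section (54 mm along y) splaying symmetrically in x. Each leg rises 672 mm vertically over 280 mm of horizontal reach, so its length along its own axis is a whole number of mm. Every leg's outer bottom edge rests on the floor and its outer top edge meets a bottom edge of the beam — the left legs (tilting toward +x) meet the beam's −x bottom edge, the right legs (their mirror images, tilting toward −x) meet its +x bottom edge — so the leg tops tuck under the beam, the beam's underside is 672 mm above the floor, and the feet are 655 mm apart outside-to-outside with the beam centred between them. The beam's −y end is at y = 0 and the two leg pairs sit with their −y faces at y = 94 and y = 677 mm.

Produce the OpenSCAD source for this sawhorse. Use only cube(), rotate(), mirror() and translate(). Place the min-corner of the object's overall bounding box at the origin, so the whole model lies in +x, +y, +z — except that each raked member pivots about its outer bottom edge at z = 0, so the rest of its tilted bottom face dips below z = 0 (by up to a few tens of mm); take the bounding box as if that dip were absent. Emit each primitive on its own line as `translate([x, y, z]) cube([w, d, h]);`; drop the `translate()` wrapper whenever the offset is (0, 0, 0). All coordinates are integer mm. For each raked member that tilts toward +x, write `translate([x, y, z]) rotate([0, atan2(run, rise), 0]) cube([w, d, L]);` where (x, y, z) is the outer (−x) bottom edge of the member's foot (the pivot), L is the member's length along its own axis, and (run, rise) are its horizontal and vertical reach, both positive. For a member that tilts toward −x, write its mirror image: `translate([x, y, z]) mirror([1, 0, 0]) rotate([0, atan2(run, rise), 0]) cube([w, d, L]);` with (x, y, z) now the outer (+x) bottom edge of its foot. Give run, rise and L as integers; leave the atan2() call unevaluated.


translate([280, 0, 672]) cube([95, 825, 43]);
translate([0, 94, 0]) rotate([0, atan2(280, 672), 0]) cube([36, 54, 728]);
translate([655, 94, 0]) mirror([1, 0, 0]) rotate([0, atan2(280, 672), 0]) cube([36, 54, 728]);
translate([0, 677, 0]) rotate([0, atan2(280, 672), 0]) cube([36, 54, 728]);
translate([655, 677, 0]) mirror([1, 0, 0]) rotate([0, atan2(280, 672), 0]) cube([36, 54, 728]);


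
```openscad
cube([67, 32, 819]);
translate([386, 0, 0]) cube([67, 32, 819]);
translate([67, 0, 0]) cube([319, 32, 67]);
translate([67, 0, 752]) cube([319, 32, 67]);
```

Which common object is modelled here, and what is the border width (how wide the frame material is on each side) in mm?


A picture frame. The border width is 67 mm.

Four thin pieces enclosing a rectangular opening — a picture frame. The two full-height stiles are 819 mm tall; the top rail sits at z = 752 and is 67 mm tall, so the border above the opening is 819 − 752 = 67 mm, matching the stile x-width.


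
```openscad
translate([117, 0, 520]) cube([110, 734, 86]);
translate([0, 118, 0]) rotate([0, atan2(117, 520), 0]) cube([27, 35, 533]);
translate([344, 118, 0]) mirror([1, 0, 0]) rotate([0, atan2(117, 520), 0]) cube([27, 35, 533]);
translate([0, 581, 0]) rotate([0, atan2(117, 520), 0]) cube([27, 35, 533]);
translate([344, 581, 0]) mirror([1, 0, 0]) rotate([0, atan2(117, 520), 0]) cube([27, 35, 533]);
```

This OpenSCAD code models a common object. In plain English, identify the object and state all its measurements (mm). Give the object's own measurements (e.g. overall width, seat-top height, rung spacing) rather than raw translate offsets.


A sawhorse. A 110×734×86 mm beam (x, y, z) sits on two A-frame leg pairs. Each pair is two raked legs of 27×35 mm section (35 mm along y) splaying symmetrically in x. Each leg rises 520 mm vertically over 117 mm of horizontal reach and is 533 mm long along its own axis. Every leg's outer bottom edge rests on the floor and its outer top edge meets a bottom edge of the beam — the left legs (tilting toward +x) meet the beam's −x bottom edge, the right legs (their mirror images, tilting toward −x) meet its +x bottom edge — so the leg tops tuck under the beam, the beam's underside is 520 mm above the floor, and the feet are 344 mm apart outside-to-outside with the beam centred between them. The two leg pairs are set in 118 mm from either end of the beam.


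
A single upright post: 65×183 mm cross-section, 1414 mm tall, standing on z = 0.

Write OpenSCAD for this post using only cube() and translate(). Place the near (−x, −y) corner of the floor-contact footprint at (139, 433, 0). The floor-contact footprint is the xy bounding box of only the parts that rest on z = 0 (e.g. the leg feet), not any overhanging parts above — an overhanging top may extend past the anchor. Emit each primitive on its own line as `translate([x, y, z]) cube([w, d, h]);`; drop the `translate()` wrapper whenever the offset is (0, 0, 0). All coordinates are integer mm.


translate([139, 433, 0]) cube([65, 183, 1414]);


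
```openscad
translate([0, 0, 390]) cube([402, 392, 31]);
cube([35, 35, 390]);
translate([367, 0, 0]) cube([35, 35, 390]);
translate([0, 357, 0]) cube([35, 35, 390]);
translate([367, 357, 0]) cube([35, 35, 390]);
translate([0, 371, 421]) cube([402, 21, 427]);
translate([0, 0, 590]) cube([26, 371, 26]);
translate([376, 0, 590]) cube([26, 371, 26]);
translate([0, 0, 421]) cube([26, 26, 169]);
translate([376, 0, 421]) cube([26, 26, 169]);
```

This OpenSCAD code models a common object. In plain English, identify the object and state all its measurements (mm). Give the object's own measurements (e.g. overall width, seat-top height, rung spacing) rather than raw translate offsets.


A chair. The seat is a 402×392×31 mm slab with its top at z = 421 mm, on four 35×35 mm corner legs (flush with the seat edges, standing on z = 0). A flat backrest 21 mm thick, 427 mm tall, spans the full seat width and rises from the seat top along its +y edge, rear face flush with the rear of the seat. Two armrests of 26×26 mm section run along each side from the seat's front edge to the front of the backrest, top faces 195 mm above the seat top and outer faces flush with the seat's x-edges; a 26×26 mm post under the front of each armrest stands on the seat at the front corner.


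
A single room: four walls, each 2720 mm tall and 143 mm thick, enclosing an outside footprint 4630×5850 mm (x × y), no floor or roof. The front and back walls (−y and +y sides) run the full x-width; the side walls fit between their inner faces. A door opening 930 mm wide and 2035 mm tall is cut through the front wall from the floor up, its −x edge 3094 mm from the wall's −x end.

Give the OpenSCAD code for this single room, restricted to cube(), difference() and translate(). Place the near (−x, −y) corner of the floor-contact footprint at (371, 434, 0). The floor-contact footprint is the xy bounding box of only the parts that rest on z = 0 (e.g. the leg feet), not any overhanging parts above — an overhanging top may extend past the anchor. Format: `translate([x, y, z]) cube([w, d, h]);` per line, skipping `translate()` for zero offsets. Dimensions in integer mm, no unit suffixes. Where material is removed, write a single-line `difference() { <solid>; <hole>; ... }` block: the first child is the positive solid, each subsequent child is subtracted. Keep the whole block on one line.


difference() { translate([371, 434, 0]) cube([4630, 143, 2720]); translate([3465, 434, 0]) cube([930, 143, 2035]); }
translate([371, 6141, 0]) cube([4630, 143, 2720]);
translate([371, 577, 0]) cube([143, 5564, 2720]);
translate([4858, 577, 0]) cube([143, 5564, 2720]);


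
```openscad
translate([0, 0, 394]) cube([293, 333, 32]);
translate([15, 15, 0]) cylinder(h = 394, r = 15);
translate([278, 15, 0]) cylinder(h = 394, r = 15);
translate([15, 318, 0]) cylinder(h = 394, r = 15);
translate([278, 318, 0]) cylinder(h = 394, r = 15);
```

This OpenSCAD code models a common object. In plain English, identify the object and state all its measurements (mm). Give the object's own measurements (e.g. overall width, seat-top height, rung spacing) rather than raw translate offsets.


A four-legged stool. The seat is a 293×333×32 mm slab whose top surface is at z = 426 mm; four round legs, each 30 mm in diameter, run from the floor (z = 0) to the underside of the seat, each leg's axis is inset half a diameter from the nearest pair of seat edges (so the leg's bounding box is flush with the corner).


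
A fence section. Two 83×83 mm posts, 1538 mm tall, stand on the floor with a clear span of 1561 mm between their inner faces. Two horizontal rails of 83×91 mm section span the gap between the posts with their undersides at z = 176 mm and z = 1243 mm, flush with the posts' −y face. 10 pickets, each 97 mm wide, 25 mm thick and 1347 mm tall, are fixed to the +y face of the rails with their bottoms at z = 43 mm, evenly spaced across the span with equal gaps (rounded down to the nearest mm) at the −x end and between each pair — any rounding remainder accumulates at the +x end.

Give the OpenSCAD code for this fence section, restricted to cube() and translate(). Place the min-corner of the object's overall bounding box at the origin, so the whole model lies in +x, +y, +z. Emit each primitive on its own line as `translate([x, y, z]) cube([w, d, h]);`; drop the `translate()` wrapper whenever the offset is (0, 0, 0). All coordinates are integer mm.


cube([83, 83, 1538]);
translate([1644, 0, 0]) cube([83, 83, 1538]);
translate([83, 0, 176]) cube([1561, 83, 91]);
translate([83, 0, 1243]) cube([1561, 83, 91]);
translate([136, 83, 43]) cube([97, 25, 1347]);
translate([286, 83, 43]) cube([97, 25, 1347]);
translate([436, 83, 43]) cube([97, 25, 1347]);
translate([586, 83, 43]) cube([97, 25, 1347]);
translate([736, 83, 43]) cube([97, 25, 1347]);
translate([886, 83, 43]) cube([97, 25, 1347]);
translate([1036, 83, 43]) cube([97, 25, 1347]);
translate([1186, 83, 43]) cube([97, 25, 1347]);
translate([1336, 83, 43]) cube([97, 25, 1347]);
translate([1486, 83, 43]) cube([97, 25, 1347]);


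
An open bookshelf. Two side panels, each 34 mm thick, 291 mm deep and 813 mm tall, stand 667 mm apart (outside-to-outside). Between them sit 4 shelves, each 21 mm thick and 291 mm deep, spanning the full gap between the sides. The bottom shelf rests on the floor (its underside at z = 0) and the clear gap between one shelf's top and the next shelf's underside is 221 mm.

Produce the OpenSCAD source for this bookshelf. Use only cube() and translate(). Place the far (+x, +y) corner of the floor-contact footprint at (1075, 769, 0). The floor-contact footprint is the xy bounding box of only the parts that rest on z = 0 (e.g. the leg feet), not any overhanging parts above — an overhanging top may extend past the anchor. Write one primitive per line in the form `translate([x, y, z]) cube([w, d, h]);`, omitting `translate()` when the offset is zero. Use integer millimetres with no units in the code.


translate([408, 478, 0]) cube([34, 291, 813]);
translate([1041, 478, 0]) cube([34, 291, 813]);
translate([442, 478, 0]) cube([599, 291, 21]);
translate([442, 478, 242]) cube([599, 291, 21]);
translate([442, 478, 484]) cube([599, 291, 21]);
translate([442, 478, 726]) cube([599, 291, 21]);


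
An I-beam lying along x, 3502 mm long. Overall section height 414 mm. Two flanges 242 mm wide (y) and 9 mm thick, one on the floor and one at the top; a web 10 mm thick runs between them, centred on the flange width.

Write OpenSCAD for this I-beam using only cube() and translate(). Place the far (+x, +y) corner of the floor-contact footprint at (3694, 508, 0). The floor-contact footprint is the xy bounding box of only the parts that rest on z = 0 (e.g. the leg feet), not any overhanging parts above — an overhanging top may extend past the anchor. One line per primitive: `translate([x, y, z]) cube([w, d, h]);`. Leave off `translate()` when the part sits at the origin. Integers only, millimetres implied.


translate([192, 266, 0]) cube([3502, 242, 9]);
translate([192, 382, 9]) cube([3502, 10, 396]);
translate([192, 266, 405]) cube([3502, 242, 9]);


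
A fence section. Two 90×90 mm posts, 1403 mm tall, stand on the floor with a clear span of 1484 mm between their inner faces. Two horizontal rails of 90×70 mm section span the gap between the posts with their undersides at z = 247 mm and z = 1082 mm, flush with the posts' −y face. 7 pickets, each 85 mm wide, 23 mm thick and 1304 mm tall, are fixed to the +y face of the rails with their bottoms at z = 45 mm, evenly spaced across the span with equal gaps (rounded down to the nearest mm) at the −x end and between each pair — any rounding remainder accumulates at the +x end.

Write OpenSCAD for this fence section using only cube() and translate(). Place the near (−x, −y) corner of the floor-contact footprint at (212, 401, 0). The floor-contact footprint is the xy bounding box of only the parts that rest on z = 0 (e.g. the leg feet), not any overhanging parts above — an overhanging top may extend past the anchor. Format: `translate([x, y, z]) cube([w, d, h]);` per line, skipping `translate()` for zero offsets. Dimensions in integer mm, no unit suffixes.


translate([212, 401, 0]) cube([90, 90, 1403]);
translate([1786, 401, 0]) cube([90, 90, 1403]);
translate([302, 401, 247]) cube([1484, 90, 70]);
translate([302, 401, 1082]) cube([1484, 90, 70]);
translate([413, 491, 45]) cube([85, 23, 1304]);
translate([609, 491, 45]) cube([85, 23, 1304]);
translate([805, 491, 45]) cube([85, 23, 1304]);
translate([1001, 491, 45]) cube([85, 23, 1304]);
translate([1197, 491, 45]) cube([85, 23, 1304]);
translate([1393, 491, 45]) cube([85, 23, 1304]);
translate([1589, 491, 45]) cube([85, 23, 1304]);


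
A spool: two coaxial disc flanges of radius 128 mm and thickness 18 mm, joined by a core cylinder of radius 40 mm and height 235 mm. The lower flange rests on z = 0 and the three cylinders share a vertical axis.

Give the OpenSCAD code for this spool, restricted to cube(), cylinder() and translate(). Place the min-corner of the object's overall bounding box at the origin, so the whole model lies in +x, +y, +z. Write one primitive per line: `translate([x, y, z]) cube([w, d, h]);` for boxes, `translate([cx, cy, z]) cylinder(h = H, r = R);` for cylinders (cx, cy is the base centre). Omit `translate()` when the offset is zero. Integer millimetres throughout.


translate([128, 128, 0]) cylinder(h = 18, r = 128);
translate([128, 128, 18]) cylinder(h = 235, r = 40);
translate([128, 128, 253]) cylinder(h = 18, r = 128);


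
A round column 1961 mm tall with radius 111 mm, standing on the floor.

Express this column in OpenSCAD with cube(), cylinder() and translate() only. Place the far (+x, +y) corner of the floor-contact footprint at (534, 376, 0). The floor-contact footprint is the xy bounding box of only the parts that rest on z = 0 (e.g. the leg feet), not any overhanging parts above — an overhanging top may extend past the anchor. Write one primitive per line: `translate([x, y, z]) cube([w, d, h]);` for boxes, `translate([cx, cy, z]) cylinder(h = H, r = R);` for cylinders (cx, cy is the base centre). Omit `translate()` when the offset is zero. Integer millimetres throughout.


translate([423, 265, 0]) cylinder(h = 1961, r = 111);


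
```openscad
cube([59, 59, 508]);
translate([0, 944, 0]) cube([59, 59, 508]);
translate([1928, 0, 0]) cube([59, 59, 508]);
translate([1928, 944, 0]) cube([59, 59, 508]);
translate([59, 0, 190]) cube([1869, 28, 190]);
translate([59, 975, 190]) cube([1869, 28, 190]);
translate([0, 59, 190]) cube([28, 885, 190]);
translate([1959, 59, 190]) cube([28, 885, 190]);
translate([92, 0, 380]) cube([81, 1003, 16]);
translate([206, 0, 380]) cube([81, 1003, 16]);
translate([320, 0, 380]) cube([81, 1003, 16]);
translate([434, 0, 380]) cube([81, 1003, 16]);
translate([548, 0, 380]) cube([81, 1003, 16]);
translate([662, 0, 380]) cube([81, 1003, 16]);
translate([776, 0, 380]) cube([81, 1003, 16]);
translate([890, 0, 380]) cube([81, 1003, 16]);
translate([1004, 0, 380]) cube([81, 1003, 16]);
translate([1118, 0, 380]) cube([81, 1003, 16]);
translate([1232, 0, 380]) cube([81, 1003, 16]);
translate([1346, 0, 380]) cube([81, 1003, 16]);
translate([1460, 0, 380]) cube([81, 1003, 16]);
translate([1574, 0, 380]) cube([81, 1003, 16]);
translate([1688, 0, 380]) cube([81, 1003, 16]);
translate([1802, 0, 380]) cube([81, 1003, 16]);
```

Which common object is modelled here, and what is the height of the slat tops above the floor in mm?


A bed frame. The slat-top height is 396 mm.

Four posts, four rails, and a row of slats — a bed frame. Slats sit on the rails at z = 190 + 190 = 380; with slat thickness 16, the top is 396 mm.


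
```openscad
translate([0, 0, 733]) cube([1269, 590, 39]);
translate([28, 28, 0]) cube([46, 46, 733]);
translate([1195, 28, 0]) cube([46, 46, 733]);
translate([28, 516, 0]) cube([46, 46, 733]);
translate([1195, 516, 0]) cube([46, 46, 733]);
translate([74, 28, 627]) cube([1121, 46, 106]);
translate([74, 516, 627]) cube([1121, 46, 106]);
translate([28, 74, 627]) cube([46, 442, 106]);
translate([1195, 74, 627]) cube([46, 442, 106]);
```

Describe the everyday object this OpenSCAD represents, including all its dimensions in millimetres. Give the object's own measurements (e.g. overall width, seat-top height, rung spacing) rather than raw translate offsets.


A table: top 1269 mm (x) × 590 mm (y), 39 mm thick, upper face at z = 772 mm, on four 46×46 mm square legs, each inset 28 mm from the nearest pair of top edges from z = 0 to the bottom of the top. Four apron rails, 46 mm thick and 106 mm tall, run between adjacent legs with their top edges flush with the underside of the top and their outer faces flush with the legs' outer faces.


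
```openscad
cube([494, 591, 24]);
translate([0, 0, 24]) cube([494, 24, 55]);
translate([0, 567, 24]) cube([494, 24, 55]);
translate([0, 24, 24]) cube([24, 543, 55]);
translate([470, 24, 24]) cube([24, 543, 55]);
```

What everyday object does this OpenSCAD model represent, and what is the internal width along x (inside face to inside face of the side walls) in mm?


An open box. The internal width is 446 mm.

A 494×591 base slab with four walls standing on it — an open box. The base is 494 mm wide and the walls are 24 mm thick, so the internal width is 494 − 2 × 24 = 446 mm.


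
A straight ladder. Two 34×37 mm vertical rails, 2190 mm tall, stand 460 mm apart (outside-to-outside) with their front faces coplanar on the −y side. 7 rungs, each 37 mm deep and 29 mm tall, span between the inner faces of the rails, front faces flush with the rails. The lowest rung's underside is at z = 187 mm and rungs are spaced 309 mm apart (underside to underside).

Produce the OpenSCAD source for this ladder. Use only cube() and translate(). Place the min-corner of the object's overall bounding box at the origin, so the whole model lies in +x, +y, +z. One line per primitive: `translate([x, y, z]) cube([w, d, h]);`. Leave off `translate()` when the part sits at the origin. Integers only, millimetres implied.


cube([34, 37, 2190]);
translate([426, 0, 0]) cube([34, 37, 2190]);
translate([34, 0, 187]) cube([392, 37, 29]);
translate([34, 0, 496]) cube([392, 37, 29]);
translate([34, 0, 805]) cube([392, 37, 29]);
translate([34, 0, 1114]) cube([392, 37, 29]);
translate([34, 0, 1423]) cube([392, 37, 29]);
translate([34, 0, 1732]) cube([392, 37, 29]);
translate([34, 0, 2041]) cube([392, 37, 29]);


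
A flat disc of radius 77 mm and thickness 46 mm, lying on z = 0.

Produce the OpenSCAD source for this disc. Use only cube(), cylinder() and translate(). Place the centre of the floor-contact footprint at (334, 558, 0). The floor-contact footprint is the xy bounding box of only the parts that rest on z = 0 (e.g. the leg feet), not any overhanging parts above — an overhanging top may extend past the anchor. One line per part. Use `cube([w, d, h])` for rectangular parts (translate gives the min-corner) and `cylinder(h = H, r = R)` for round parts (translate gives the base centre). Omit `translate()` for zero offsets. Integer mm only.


translate([334, 558, 0]) cylinder(h = 46, r = 77);


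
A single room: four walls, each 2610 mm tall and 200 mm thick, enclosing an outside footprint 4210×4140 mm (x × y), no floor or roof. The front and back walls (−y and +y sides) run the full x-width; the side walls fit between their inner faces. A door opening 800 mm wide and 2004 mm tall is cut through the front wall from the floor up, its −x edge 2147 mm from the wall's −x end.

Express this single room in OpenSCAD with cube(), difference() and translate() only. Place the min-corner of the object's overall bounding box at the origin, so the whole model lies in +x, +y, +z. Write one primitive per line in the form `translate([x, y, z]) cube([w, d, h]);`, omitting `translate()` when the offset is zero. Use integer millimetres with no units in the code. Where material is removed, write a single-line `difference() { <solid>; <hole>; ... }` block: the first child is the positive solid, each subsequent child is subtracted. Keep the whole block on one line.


difference() { cube([4210, 200, 2610]); translate([2147, 0, 0]) cube([800, 200, 2004]); }
translate([0, 3940, 0]) cube([4210, 200, 2610]);
translate([0, 200, 0]) cube([200, 3740, 2610]);
translate([4010, 200, 0]) cube([200, 3740, 2610]);


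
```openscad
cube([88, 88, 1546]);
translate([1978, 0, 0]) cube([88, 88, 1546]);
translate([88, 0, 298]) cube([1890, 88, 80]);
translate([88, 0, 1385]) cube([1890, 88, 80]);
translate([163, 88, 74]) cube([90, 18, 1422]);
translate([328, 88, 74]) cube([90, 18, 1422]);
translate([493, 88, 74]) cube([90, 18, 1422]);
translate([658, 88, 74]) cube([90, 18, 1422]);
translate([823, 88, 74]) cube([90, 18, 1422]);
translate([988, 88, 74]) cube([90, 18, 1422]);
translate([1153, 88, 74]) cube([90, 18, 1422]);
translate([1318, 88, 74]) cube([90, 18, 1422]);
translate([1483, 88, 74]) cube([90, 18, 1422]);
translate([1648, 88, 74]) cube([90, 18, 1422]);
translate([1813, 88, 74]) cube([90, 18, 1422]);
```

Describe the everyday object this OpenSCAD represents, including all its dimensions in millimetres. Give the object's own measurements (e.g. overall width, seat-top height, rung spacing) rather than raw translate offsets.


A fence section. Two 88×88 mm posts, 1546 mm tall, stand on the floor with a clear span of 1890 mm between their inner faces. Two horizontal rails of 88×80 mm section span the gap between the posts with their undersides at z = 298 mm and z = 1385 mm, flush with the posts' −y face. 11 pickets, each 90 mm wide, 18 mm thick and 1422 mm tall, are fixed to the +y face of the rails with their bottoms at z = 74 mm, spaced across the span with a 75 mm gap after the −x post and between neighbouring pickets and before the +x post.
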